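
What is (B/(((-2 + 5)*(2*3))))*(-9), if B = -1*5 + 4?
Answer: ½ ≈ 0.50000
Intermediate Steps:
B = -1 (B = -5 + 4 = -1)
(B/(((-2 + 5)*(2*3))))*(-9) = (-1/((-2 + 5)*(2*3)))*(-9) = (-1/(3*6))*(-9) = (-1/18)*(-9) = ((1/18)*(-1))*(-9) = -1/18*(-9) = ½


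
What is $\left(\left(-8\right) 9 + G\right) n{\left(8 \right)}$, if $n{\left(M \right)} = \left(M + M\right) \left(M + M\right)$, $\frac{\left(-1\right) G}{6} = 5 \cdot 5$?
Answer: $-56832$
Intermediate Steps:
$G = -150$ ($G = - 6 \cdot 5 \cdot 5 = \left(-6\right) 25 = -150$)
$n{\left(M \right)} = 4 M^{2}$ ($n{\left(M \right)} = 2 M 2 M = 4 M^{2}$)
$\left(\left(-8\right) 9 + G\right) n{\left(8 \right)} = \left(\left(-8\right) 9 - 150\right) 4 \cdot 8^{2} = \left(-72 - 150\right) 4 \cdot 64 = \left(-222\right) 256 = -56832$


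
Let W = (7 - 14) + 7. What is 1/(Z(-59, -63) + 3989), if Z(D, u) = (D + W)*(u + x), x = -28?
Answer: 1/9358 ≈ 0.00010686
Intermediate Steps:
W = 0 (W = -7 + 7 = 0)
Z(D, u) = D*(-28 + u) (Z(D, u) = (D + 0)*(u - 28) = D*(-28 + u))
1/(Z(-59, -63) + 3989) = 1/(-59*(-28 - 63) + 3989) = 1/(-59*(-91) + 3989) = 1/(5369 + 3989) = 1/9358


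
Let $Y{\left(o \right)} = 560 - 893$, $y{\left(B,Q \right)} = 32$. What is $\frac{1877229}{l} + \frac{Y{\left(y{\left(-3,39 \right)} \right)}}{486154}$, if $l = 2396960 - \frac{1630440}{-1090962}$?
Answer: $\frac{27632376441272367}{35313604093279940} \approx 0.78249$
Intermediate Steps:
$Y{\left(o \right)} = -333$
$l = \frac{145277439220}{60609}$ ($l = 2396960 - - \frac{90580}{60609} = 2396960 + \frac{90580}{60609} = \frac{145277439220}{60609} \approx 2.397 \cdot 10^{6}$)
$\frac{1877229}{l} + \frac{Y{\left(y{\left(-3,39 \right)} \right)}}{486154} = \frac{1877229}{\frac{145277439220}{60609}} - \frac{333}{486154} = 1877229 \cdot \frac{60609}{145277439220} - \frac{333}{486154} = \frac{113776972461}{145277439220} - \frac{333}{486154} = \frac{27632376441272367}{35313604093279940}$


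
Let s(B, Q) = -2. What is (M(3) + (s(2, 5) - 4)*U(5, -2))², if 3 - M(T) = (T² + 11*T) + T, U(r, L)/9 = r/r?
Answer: 9216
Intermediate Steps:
U(r, L) = 9 (U(r, L) = 9*(r/r) = 9*1 = 9)
M(T) = 3 - T² - 12*T (M(T) = 3 - ((T² + 11*T) + T) = 3 - (T² + 12*T) = 3 + (-T² - 12*T) = 3 - T² - 12*T)
(M(3) + (s(2, 5) - 4)*U(5, -2))² = ((3 - 1*3² - 12*3) + (-2 - 4)*9)² = ((3 - 1*9 - 36) - 6*9)² = ((3 - 9 - 36) - 54)² = (-42 - 54)² = (-96)² = 9216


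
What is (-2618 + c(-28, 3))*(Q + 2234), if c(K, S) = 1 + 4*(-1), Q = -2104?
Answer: -340730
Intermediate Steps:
c(K, S) = -3 (c(K, S) = 1 - 4 = -3)
(-2618 + c(-28, 3))*(Q + 2234) = (-2618 - 3)*(-2104 + 2234) = -2621*130 = -340730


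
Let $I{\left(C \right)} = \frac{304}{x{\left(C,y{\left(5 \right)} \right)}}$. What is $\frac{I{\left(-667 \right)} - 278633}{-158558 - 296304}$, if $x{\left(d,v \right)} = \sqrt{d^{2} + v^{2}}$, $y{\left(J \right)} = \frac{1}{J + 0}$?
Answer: $\frac{278633}{454862} - \frac{380 \sqrt{11122226}}{1264769490703} \approx 0.61257$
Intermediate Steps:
$y{\left(J \right)} = \frac{1}{J}$
$I{\left(C \right)} = \frac{304}{\sqrt{\frac{1}{25} + C^{2}}}$ ($I{\left(C \right)} = \frac{304}{\sqrt{C^{2} + \left(\frac{1}{5}\right)^{2}}} = \frac{304}{\sqrt{C^{2} + \frac{1}{25}}} = \frac{304}{\sqrt{\frac{1}{25} + C^{2}}}$)
$\frac{I{\left(-667 \right)} - 278633}{-158558 - 296304} = \frac{\frac{1520}{\sqrt{1 + 25 \left(-667\right)^{2}}} - 278633}{-158558 - 296304} = \frac{\frac{1520}{\sqrt{1 + 25 \cdot 444889}} - 278633}{-454862} = \left(\frac{1520}{\sqrt{1 + 11122225}} - 278633\right) \left(- \frac{1}{454862}\right) = \left(\frac{1520}{\sqrt{11122226}} - 278633\right) \left(- \frac{1}{454862}\right) = \left(1520 \frac{\sqrt{11122226}}{11122226} - 278633\right) \left(- \frac{1}{454862}\right) = \left(\frac{760 \sqrt{11122226}}{5561113} - 278633\right) \left(- \frac{1}{454862}\right) = \left(-278633 + \frac{760 \sqrt{11122226}}{5561113}\right) \left(- \frac{1}{454862}\right) = \frac{278633}{454862} - \frac{380 \sqrt{11122226}}{1264769490703}$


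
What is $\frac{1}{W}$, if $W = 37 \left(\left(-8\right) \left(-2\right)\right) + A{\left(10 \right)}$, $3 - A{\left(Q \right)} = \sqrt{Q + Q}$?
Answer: $\frac{119}{70801} + \frac{2 \sqrt{5}}{354005} \approx 0.0016934$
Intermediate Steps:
$A{\left(Q \right)} = 3 - \sqrt{2} \sqrt{Q}$ ($A{\left(Q \right)} = 3 - \sqrt{Q + Q} = 3 - \sqrt{2 Q} = 3 - \sqrt{2} \sqrt{Q}$)
$W = 595 - 2 \sqrt{5}$ ($W = 37 \left(\left(-8\right) \left(-2\right)\right) + \left(3 - \sqrt{2} \sqrt{10}\right) = 37 \cdot 16 + \left(3 - 2 \sqrt{5}\right) = 592 + \left(3 - 2 \sqrt{5}\right) = 595 - 2 \sqrt{5} \approx 590.53$)
$\frac{1}{W} = \frac{1}{595 - 2 \sqrt{5}}$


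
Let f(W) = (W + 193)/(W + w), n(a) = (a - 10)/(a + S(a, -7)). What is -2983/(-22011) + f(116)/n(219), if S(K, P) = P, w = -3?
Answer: 137486009/47257617 ≈ 2.9093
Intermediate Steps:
n(a) = (-10 + a)/(-7 + a) (n(a) = (a - 10)/(a - 7) = (-10 + a)/(-7 + a))
f(W) = (193 + W)/(-3 + W) (f(W) = (W + 193)/(W - 3) = (193 + W)/(-3 + W))
-2983/(-22011) + f(116)/n(219) = -2983/(-22011) + ((193 + 116)/(-3 + 116))/(((-10 + 219)/(-7 + 219))) = -2983*(-1/22011) + (309/113)/((209/212)) = 2983/22011 + ((1/113)*309)/(((1/212)*209)) = 2983/22011 + 309/(113*(209/212)) = 2983/22011 + (309/113)*(212/209) = 2983/22011 + 65508/23617 = 137486009/47257617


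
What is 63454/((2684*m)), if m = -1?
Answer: -31727/1342 ≈ -23.642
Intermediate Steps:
63454/((2684*m)) = 63454/((2684*(-1))) = 63454/(-2684) = 63454*(-1/2684) = -31727/1342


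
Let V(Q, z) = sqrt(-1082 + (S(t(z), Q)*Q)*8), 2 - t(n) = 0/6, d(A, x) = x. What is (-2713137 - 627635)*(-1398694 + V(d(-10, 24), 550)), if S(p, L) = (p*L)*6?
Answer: 4672717751768 - 3340772*sqrt(54214) ≈ 4.6719e+12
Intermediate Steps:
t(n) = 2 (t(n) = 2 - 0/6 = 2 - 1*0 = 2 + 0 = 2)
S(p, L) = 6*L*p (S(p, L) = (L*p)*6 = 6*L*p)
V(Q, z) = sqrt(-1082 + 96*Q**2) (V(Q, z) = sqrt(-1082 + ((6*Q*2)*Q)*8) = sqrt(-1082 + ((12*Q)*Q)*8) = sqrt(-1082 + (12*Q**2)*8) = sqrt(-1082 + 96*Q**2))
(-2713137 - 627635)*(-1398694 + V(d(-10, 24), 550)) = (-2713137 - 627635)*(-1398694 + sqrt(-1082 + 96*24**2)) = -3340772*(-1398694 + sqrt(-1082 + 96*576)) = -3340772*(-1398694 + sqrt(-1082 + 55296)) = -3340772*(-1398694 + sqrt(54214)) = 4672717751768 - 3340772*sqrt(54214)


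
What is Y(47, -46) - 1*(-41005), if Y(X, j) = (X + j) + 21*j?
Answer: 40040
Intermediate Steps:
Y(X, j) = X + 22*j
Y(47, -46) - 1*(-41005) = (47 + 22*(-46)) - 1*(-41005) = (47 - 1012) + 41005 = -965 + 41005 = 40040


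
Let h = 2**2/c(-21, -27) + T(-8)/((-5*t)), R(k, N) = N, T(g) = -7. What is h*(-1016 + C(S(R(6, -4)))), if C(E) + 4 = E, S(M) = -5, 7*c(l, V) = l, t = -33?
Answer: 46535/33 ≈ 1410.2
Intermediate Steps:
c(l, V) = l/7
C(E) = -4 + E
h = -227/165 (h = 2**2/(((1/7)*(-21))) - 7/((-5*(-33))) = 4/(-3) - 7/165 = 4*(-1/3) - 7*1/165 = -4/3 - 7/165 = -227/165 ≈ -1.3758)
h*(-1016 + C(S(R(6, -4)))) = -227*(-1016 + (-4 - 5))/165 = -227*(-1016 - 9)/165 = -227/165*(-1025) = 46535/33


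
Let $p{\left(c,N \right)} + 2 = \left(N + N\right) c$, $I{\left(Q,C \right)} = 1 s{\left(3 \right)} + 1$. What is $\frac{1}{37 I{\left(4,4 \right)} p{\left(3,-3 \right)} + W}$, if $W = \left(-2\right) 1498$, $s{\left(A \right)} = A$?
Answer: $- \frac{1}{5956} \approx -0.0001679$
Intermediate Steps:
$I{\left(Q,C \right)} = 4$ ($I{\left(Q,C \right)} = 1 \cdot 3 + 1 = 3 + 1 = 4$)
$p{\left(c,N \right)} = -2 + 2 N c$ ($p{\left(c,N \right)} = -2 + \left(N + N\right) c = -2 + 2 N c$)
$W = -2996$
$\frac{1}{37 I{\left(4,4 \right)} p{\left(3,-3 \right)} + W} = \frac{1}{37 \cdot 4 \left(-2 + 2 \left(-3\right) 3\right) - 2996} = \frac{1}{148 \left(-2 - 18\right) - 2996} = \frac{1}{148 \left(-20\right) - 2996} = \frac{1}{-2960 - 2996} = \frac{1}{-5956} = - \frac{1}{5956}$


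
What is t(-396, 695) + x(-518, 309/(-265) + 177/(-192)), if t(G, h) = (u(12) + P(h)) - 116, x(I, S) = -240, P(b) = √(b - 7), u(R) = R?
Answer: -344 + 4*√43 ≈ -317.77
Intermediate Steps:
P(b) = √(-7 + b)
t(G, h) = -104 + √(-7 + h) (t(G, h) = (12 + √(-7 + h)) - 116 = -104 + √(-7 + h))
t(-396, 695) + x(-518, 309/(-265) + 177/(-192)) = (-104 + √(-7 + 695)) - 240 = (-104 + √688) - 240 = (-104 + 4*√43) - 240 = -344 + 4*√43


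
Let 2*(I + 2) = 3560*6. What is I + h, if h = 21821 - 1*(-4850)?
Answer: 37349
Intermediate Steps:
h = 26671 (h = 21821 + 4850 = 26671)
I = 10678 (I = -2 + (3560*6)/2 = -2 + (½)*21360 = -2 + 10680 = 10678)
I + h = 10678 + 26671 = 37349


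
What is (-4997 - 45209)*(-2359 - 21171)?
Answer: 1181347180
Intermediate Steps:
(-4997 - 45209)*(-2359 - 21171) = -50206*(-23530) = 1181347180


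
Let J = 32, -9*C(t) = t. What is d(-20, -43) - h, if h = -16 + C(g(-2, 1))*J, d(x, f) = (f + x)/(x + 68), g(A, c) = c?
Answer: 2627/144 ≈ 18.243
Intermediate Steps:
d(x, f) = (f + x)/(68 + x)
C(t) = -t/9
h = -176/9 (h = -16 - ⅑*1*32 = -16 - ⅑*32 = -16 - 32/9 = -176/9 ≈ -19.556)
d(-20, -43) - h = (-43 - 20)/(68 - 20) - 1*(-176/9) = -63/48 + 176/9 = (1/48)*(-63) + 176/9 = -21/16 + 176/9 = 2627/144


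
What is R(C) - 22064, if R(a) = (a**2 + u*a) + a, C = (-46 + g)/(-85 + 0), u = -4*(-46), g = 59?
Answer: -159616656/7225 ≈ -22092.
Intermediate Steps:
u = 184
C = -13/85 (C = (-46 + 59)/(-85 + 0) = 13/(-85) = 13*(-1/85) = -13/85 ≈ -0.15294)
R(a) = a**2 + 185*a (R(a) = (a**2 + 184*a) + a = a**2 + 185*a)
R(C) - 22064 = -13*(185 - 13/85)/85 - 22064 = -13/85*15712/85 - 22064 = -204256/7225 - 22064 = -159616656/7225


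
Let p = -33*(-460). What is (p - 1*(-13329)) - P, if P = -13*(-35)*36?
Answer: 12129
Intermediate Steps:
P = 16380 (P = 455*36 = 16380)
p = 15180
(p - 1*(-13329)) - P = (15180 - 1*(-13329)) - 1*16380 = (15180 + 13329) - 16380 = 28509 - 16380 = 12129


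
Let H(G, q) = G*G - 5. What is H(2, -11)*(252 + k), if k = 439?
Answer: -691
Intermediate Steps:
H(G, q) = -5 + G² (H(G, q) = G² - 5 = -5 + G²)
H(2, -11)*(252 + k) = (-5 + 2²)*(252 + 439) = (-5 + 4)*691 = -1*691 = -691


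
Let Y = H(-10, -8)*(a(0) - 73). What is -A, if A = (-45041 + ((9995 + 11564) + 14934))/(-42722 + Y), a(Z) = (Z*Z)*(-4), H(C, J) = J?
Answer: -4274/21069 ≈ -0.20286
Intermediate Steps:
a(Z) = -4*Z² (a(Z) = Z²*(-4) = -4*Z²)
Y = 584 (Y = -8*(-4*0² - 73) = -8*(-4*0 - 73) = -8*(0 - 73) = -8*(-73) = 584)
A = 4274/21069 (A = (-45041 + ((9995 + 11564) + 14934))/(-42722 + 584) = (-45041 + (21559 + 14934))/(-42138) = (-45041 + 36493)*(-1/42138) = -8548*(-1/42138) = 4274/21069 ≈ 0.20286)
-A = -1*4274/21069 = -4274/21069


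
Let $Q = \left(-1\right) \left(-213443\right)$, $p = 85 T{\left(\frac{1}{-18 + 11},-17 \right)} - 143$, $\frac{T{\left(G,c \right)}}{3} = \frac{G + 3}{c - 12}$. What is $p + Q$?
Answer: $\frac{43294800}{203} \approx 2.1328 \cdot 10^{5}$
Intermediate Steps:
$T{\left(G,c \right)} = \frac{3 \left(3 + G\right)}{-12 + c}$ ($T{\left(G,c \right)} = 3 \frac{G + 3}{c - 12} = 3 \frac{3 + G}{-12 + c} = \frac{3 \left(3 + G\right)}{-12 + c}$)
$p = - \frac{34129}{203}$ ($p = 85 \frac{3 \left(3 + \frac{1}{-18 + 11}\right)}{-12 - 17} - 143 = 85 \frac{3 \left(3 + \frac{1}{-7}\right)}{-29} - 143 = 85 \cdot 3 \left(- \frac{1}{29}\right) \left(3 - \frac{1}{7}\right) - 143 = 85 \cdot 3 \left(- \frac{1}{29}\right) \frac{20}{7} - 143 = 85 \left(- \frac{60}{203}\right) - 143 = - \frac{5100}{203} - 143 = - \frac{34129}{203} \approx -168.12$)
$Q = 213443$
$p + Q = - \frac{34129}{203} + 213443 = \frac{43294800}{203}$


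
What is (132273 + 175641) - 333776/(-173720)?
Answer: 6686394232/21715 ≈ 3.0792e+5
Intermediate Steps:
(132273 + 175641) - 333776/(-173720) = 307914 - 333776*(-1/173720) = 307914 + 41722/21715 = 6686394232/21715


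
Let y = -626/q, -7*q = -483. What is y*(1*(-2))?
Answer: 1252/69 ≈ 18.145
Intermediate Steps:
q = 69 (q = -⅐*(-483) = 69)
y = -626/69 ≈ -9.0725
y*(1*(-2)) = -626*(-2)/69 = -626/69*(-2) = 1252/69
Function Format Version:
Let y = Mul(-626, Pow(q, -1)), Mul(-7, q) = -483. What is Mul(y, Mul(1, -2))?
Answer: Rational(1252, 69) ≈ 18.145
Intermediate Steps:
q = 69 (q = Mul(Rational(-1, 7), -483) = 69)
y = Rational(-626, 69) (y = Mul(-626, Pow(69, -1)) = Mul(-626, Rational(1, 69)) = Rational(-626, 69) ≈ -9.0725)
Mul(y, Mul(1, -2)) = Mul(Rational(-626, 69), Mul(1, -2)) = Mul(Rational(-626, 69), -2) = Rational(1252, 69)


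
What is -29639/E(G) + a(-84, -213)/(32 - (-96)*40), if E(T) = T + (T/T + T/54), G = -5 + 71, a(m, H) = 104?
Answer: -64549751/148588 ≈ -434.42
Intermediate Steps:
G = 66
E(T) = 1 + 55*T/54 (E(T) = T + (1 + T*(1/54)) = T + (1 + T/54) = 1 + 55*T/54)
-29639/E(G) + a(-84, -213)/(32 - (-96)*40) = -29639/(1 + (55/54)*66) + 104/(32 - (-96)*40) = -29639/(1 + 605/9) + 104/(32 - 96*(-40)) = -29639/614/9 + 104/(32 + 3840) = -29639*9/614 + 104/3872 = -266751/614 + 104*(1/3872) = -266751/614 + 13/484 = -64549751/148588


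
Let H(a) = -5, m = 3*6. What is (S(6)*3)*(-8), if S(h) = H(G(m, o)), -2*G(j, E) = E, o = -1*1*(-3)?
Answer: 120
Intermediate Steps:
o = 3 (o = -1*(-3) = 3)
m = 18
G(j, E) = -E/2
S(h) = -5
(S(6)*3)*(-8) = -5*3*(-8) = -15*(-8) = 120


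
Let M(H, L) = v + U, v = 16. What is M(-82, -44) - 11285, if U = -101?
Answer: -11370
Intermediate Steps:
M(H, L) = -85 (M(H, L) = 16 - 101 = -85)
M(-82, -44) - 11285 = -85 - 11285 = -11370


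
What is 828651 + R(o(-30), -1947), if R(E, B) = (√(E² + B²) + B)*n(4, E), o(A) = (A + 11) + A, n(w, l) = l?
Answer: 924054 - 49*√3793210 ≈ 8.2862e+5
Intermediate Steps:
o(A) = 11 + 2*A (o(A) = (11 + A) + A = 11 + 2*A)
R(E, B) = E*(B + √(B² + E²)) (R(E, B) = (√(E² + B²) + B)*E = (√(B² + E²) + B)*E = (B + √(B² + E²))*E = E*(B + √(B² + E²)))
828651 + R(o(-30), -1947) = 828651 + (11 + 2*(-30))*(-1947 + √((-1947)² + (11 + 2*(-30))²)) = 828651 + (11 - 60)*(-1947 + √(3790809 + (11 - 60)²)) = 828651 - 49*(-1947 + √(3790809 + (-49)²)) = 828651 - 49*(-1947 + √(3790809 + 2401)) = 828651 - 49*(-1947 + √3793210) = 828651 + (95403 - 49*√3793210) = 924054 - 49*√3793210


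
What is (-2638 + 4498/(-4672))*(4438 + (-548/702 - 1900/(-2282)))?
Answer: -5478494739529129/467773488 ≈ -1.1712e+7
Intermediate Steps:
(-2638 + 4498/(-4672))*(4438 + (-548/702 - 1900/(-2282))) = (-2638 + 4498*(-1/4672))*(4438 + (-548*1/702 - 1900*(-1/2282))) = (-2638 - 2249/2336)*(4438 + (-274/351 + 950/1141)) = -6164617*(4438 + 20816/400491)/2336 = -6164617/2336*1777399874/400491 = -5478494739529129/467773488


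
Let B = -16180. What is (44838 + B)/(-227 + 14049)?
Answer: 14329/6911 ≈ 2.0734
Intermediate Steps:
(44838 + B)/(-227 + 14049) = (44838 - 16180)/(-227 + 14049) = 28658/13822 = 28658*(1/13822) = 14329/6911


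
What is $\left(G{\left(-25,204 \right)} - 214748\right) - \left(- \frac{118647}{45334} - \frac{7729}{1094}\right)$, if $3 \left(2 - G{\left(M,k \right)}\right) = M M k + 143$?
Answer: $- \frac{9570075825241}{37196547} \approx -2.5728 \cdot 10^{5}$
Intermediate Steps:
$G{\left(M,k \right)} = - \frac{137}{3} - \frac{k M^{2}}{3}$ ($G{\left(M,k \right)} = 2 - \frac{M M k + 143}{3} = 2 - \frac{M^{2} k + 143}{3} = 2 - \frac{k M^{2} + 143}{3} = 2 - \frac{143 + k M^{2}}{3} = 2 - \left(\frac{143}{3} + \frac{k M^{2}}{3}\right) = - \frac{137}{3} - \frac{k M^{2}}{3}$)
$\left(G{\left(-25,204 \right)} - 214748\right) - \left(- \frac{118647}{45334} - \frac{7729}{1094}\right) = \left(\left(- \frac{137}{3} - 68 \left(-25\right)^{2}\right) - 214748\right) - \left(- \frac{118647}{45334} - \frac{7729}{1094}\right) = \left(\left(- \frac{137}{3} - 68 \cdot 625\right) - 214748\right) - - \frac{120046576}{12398849} = \left(\left(- \frac{137}{3} - 42500\right) - 214748\right) + \left(\frac{7729}{1094} + \frac{118647}{45334}\right) = \left(- \frac{127637}{3} - 214748\right) + \frac{120046576}{12398849} = - \frac{771881}{3} + \frac{120046576}{12398849} = - \frac{9570075825241}{37196547}$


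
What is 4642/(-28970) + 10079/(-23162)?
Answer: -199753317/335501570 ≈ -0.59539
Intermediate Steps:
4642/(-28970) + 10079/(-23162) = 4642*(-1/28970) + 10079*(-1/23162) = -2321/14485 - 10079/23162 = -199753317/335501570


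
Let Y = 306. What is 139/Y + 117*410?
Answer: 14678959/306 ≈ 47970.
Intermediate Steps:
139/Y + 117*410 = 139/306 + 117*410 = 139*(1/306) + 47970 = 139/306 + 47970 = 14678959/306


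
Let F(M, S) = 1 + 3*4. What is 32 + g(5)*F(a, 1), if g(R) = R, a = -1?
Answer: 97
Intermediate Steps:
F(M, S) = 13 (F(M, S) = 1 + 12 = 13)
32 + g(5)*F(a, 1) = 32 + 5*13 = 32 + 65 = 97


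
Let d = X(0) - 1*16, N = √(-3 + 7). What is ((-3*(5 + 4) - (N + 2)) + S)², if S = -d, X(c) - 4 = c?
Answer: 361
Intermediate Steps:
N = 2 (N = √4 = 2)
X(c) = 4 + c
d = -12 (d = (4 + 0) - 1*16 = 4 - 16 = -12)
S = 12 (S = -1*(-12) = 12)
((-3*(5 + 4) - (N + 2)) + S)² = ((-3*(5 + 4) - (2 + 2)) + 12)² = ((-3*9 - 1*4) + 12)² = ((-27 - 4) + 12)² = (-31 + 12)² = (-19)² = 361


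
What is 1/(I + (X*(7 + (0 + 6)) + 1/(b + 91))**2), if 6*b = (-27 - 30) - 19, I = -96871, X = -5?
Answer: -55225/5116466991 ≈ -1.0794e-5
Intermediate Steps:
b = -38/3 (b = ((-27 - 30) - 19)/6 = (-57 - 19)/6 = (1/6)*(-76) = -38/3 ≈ -12.667)
1/(I + (X*(7 + (0 + 6)) + 1/(b + 91))**2) = 1/(-96871 + (-5*(7 + (0 + 6)) + 1/(-38/3 + 91))**2) = 1/(-96871 + (-5*(7 + 6) + 1/(235/3))**2) = 1/(-96871 + (-5*13 + 3/235)**2) = 1/(-96871 + (-65 + 3/235)**2) = 1/(-96871 + (-15272/235)**2) = 1/(-96871 + 233233984/55225) = 1/(-5116466991/55225) = -55225/5116466991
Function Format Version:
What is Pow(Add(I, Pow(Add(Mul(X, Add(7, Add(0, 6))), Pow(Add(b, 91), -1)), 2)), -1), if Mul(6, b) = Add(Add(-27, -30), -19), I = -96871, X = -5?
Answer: Rational(-55225, 5116466991) ≈ -1.0794e-5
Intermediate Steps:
b = Rational(-38, 3) (b = Mul(Rational(1, 6), Add(Add(-27, -30), -19)) = Mul(Rational(1, 6), Add(-57, -19)) = Mul(Rational(1, 6), -76) = Rational(-38, 3) ≈ -12.667)
Pow(Add(I, Pow(Add(Mul(X, Add(7, Add(0, 6))), Pow(Add(b, 91), -1)), 2)), -1) = Pow(Add(-96871, Pow(Add(Mul(-5, Add(7, Add(0, 6))), Pow(Add(Rational(-38, 3), 91), -1)), 2)), -1) = Pow(Add(-96871, Pow(Add(Mul(-5, Add(7, 6)), Pow(Rational(235, 3), -1)), 2)), -1) = Pow(Add(-96871, Pow(Add(Mul(-5, 13), Rational(3, 235)), 2)), -1) = Pow(Add(-96871, Pow(Add(-65, Rational(3, 235)), 2)), -1) = Pow(Add(-96871, Pow(Rational(-15272, 235), 2)), -1) = Pow(Add(-96871, Rational(233233984, 55225)), -1) = Pow(Rational(-5116466991, 55225), -1) = Rational(-55225, 5116466991)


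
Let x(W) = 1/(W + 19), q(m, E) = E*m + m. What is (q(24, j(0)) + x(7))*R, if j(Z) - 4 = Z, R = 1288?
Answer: 2009924/13 ≈ 1.5461e+5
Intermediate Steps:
j(Z) = 4 + Z
q(m, E) = m + E*m
x(W) = 1/(19 + W)
(q(24, j(0)) + x(7))*R = (24*(1 + (4 + 0)) + 1/(19 + 7))*1288 = (24*(1 + 4) + 1/26)*1288 = (24*5 + 1/26)*1288 = (120 + 1/26)*1288 = (3121/26)*1288 = 2009924/13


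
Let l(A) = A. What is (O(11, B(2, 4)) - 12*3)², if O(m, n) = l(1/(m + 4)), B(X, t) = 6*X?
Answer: 290521/225 ≈ 1291.2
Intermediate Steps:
O(m, n) = 1/(4 + m) (O(m, n) = 1/(m + 4) = 1/(4 + m))
(O(11, B(2, 4)) - 12*3)² = (1/(4 + 11) - 12*3)² = (1/15 - 36)² = (-539/15)² = 290521/225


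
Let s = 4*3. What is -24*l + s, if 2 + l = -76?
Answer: 1884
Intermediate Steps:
l = -78 (l = -2 - 76 = -78)
s = 12
-24*l + s = -24*(-78) + 12 = 1872 + 12 = 1884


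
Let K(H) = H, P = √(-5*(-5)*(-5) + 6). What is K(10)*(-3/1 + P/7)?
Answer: -30 + 10*I*√119/7 ≈ -30.0 + 15.584*I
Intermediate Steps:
P = I*√119 (P = √(25*(-5) + 6) = √(-125 + 6) = √(-119) = I*√119 ≈ 10.909*I)
K(10)*(-3/1 + P/7) = 10*(-3/1 + (I*√119)/7) = 10*(-3*1 + (I*√119)*(⅐)) = 10*(-3 + I*√119/7) = -30 + 10*I*√119/7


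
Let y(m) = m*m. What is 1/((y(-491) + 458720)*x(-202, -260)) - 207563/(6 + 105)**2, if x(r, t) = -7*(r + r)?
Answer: -136924968047681/8127905895396 ≈ -16.846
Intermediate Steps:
y(m) = m**2
x(r, t) = -14*r
1/((y(-491) + 458720)*x(-202, -260)) - 207563/(6 + 105)**2 = 1/(((-491)**2 + 458720)*((-14*(-202)))) - 207563/(6 + 105)**2 = 1/((241081 + 458720)*2828) - 207563/(111**2) = (1/2828)/699801 - 207563/12321 = (1/699801)*(1/2828) - 207563*1/12321 = 1/1979037228 - 207563/12321 = -136924968047681/8127905895396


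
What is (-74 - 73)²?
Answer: 21609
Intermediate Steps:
(-74 - 73)² = (-147)² = 21609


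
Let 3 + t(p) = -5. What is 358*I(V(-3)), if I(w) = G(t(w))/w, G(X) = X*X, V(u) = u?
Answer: -22912/3 ≈ -7637.3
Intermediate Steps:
t(p) = -8 (t(p) = -3 - 5 = -8)
G(X) = X²
I(w) = 64/w (I(w) = (-8)²/w = 64/w)
358*I(V(-3)) = 358*(64/(-3)) = 358*(64*(-⅓)) = 358*(-64/3) = -22912/3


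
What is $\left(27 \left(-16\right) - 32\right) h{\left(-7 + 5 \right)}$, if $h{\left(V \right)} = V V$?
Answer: $-1856$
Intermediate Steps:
$h{\left(V \right)} = V^{2}$
$\left(27 \left(-16\right) - 32\right) h{\left(-7 + 5 \right)} = \left(27 \left(-16\right) - 32\right) \left(-7 + 5\right)^{2} = \left(-432 - 32\right) \left(-2\right)^{2} = \left(-432 - 32\right) 4 = \left(-464\right) 4 = -1856$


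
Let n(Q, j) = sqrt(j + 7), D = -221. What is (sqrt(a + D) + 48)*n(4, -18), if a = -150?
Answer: -sqrt(4081) + 48*I*sqrt(11) ≈ -63.883 + 159.2*I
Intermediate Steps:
n(Q, j) = sqrt(7 + j)
(sqrt(a + D) + 48)*n(4, -18) = (sqrt(-150 - 221) + 48)*sqrt(7 - 18) = (sqrt(-371) + 48)*sqrt(-11) = (I*sqrt(371) + 48)*(I*sqrt(11)) = (48 + I*sqrt(371))*(I*sqrt(11)) = I*sqrt(11)*(48 + I*sqrt(371))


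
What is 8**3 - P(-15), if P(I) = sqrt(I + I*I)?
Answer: 512 - sqrt(210) ≈ 497.51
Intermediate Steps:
P(I) = sqrt(I + I**2)
8**3 - P(-15) = 8**3 - sqrt(-15*(1 - 15)) = 512 - sqrt(-15*(-14)) = 512 - sqrt(210)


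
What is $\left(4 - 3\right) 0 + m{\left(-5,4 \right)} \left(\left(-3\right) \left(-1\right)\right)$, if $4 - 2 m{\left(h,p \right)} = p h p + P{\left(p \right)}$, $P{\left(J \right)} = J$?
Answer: $120$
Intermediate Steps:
$m{\left(h,p \right)} = 2 - \frac{p}{2} - \frac{h p^{2}}{2}$ ($m{\left(h,p \right)} = 2 - \frac{p h p + p}{2} = 2 - \frac{h p p + p}{2} = 2 - \frac{h p^{2} + p}{2} = 2 - \frac{p + h p^{2}}{2} = 2 - \left(\frac{p}{2} + \frac{h p^{2}}{2}\right) = 2 - \frac{p}{2} - \frac{h p^{2}}{2}$)
$\left(4 - 3\right) 0 + m{\left(-5,4 \right)} \left(\left(-3\right) \left(-1\right)\right) = \left(4 - 3\right) 0 + \left(2 - 2 - - \frac{5 \cdot 4^{2}}{2}\right) \left(\left(-3\right) \left(-1\right)\right) = \left(4 - 3\right) 0 + \left(2 - 2 - \left(- \frac{5}{2}\right) 16\right) 3 = 1 \cdot 0 + \left(2 - 2 + 40\right) 3 = 0 + 40 \cdot 3 = 0 + 120 = 120$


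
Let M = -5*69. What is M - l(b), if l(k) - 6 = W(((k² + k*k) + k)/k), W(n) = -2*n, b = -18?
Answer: -421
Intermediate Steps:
M = -345
l(k) = 6 - 2*(k + 2*k²)/k (l(k) = 6 - 2*((k² + k*k) + k)/k = 6 - 2*((k² + k²) + k)/k = 6 - 2*(2*k² + k)/k = 6 - 2*(k + 2*k²)/k)
M - l(b) = -345 - (4 - 4*(-18)) = -345 - (4 + 72) = -345 - 1*76 = -345 - 76 = -421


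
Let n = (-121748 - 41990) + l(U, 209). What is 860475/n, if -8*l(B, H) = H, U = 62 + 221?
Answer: -983400/187159 ≈ -5.2544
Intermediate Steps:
U = 283
l(B, H) = -H/8
n = -1310113/8 (n = (-121748 - 41990) - ⅛*209 = -163738 - 209/8 = -1310113/8 ≈ -1.6376e+5)
860475/n = 860475/(-1310113/8) = 860475*(-8/1310113) = -983400/187159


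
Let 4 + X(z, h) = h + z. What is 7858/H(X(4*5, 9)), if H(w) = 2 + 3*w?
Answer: 7858/77 ≈ 102.05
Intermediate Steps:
X(z, h) = -4 + h + z (X(z, h) = -4 + (h + z) = -4 + h + z)
7858/H(X(4*5, 9)) = 7858/(2 + 3*(-4 + 9 + 4*5)) = 7858/(2 + 3*(-4 + 9 + 20)) = 7858/(2 + 3*25) = 7858/(2 + 75) = 7858/77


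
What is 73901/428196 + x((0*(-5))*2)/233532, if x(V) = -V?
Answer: 73901/428196 ≈ 0.17259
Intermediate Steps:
73901/428196 + x((0*(-5))*2)/233532 = 73901/428196 - 0*(-5)*2/233532 = 73901*(1/428196) - 0*2*(1/233532) = 73901/428196 - 1*0*(1/233532) = 73901/428196 + 0*(1/233532) = 73901/428196 + 0 = 73901/428196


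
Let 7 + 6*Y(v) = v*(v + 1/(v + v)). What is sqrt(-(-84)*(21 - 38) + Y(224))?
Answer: sqrt(249609)/6 ≈ 83.268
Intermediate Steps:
Y(v) = -7/6 + v*(v + 1/(2*v))/6 (Y(v) = -7/6 + (v*(v + 1/(v + v)))/6 = -7/6 + (v*(v + 1/(2*v)))/6 = -7/6 + v*(v + 1/(2*v))/6)
sqrt(-(-84)*(21 - 38) + Y(224)) = sqrt(-(-84)*(21 - 38) + (-13/12 + (1/6)*224**2)) = sqrt(-(-84)*(-17) + (-13/12 + (1/6)*50176)) = sqrt(-1*1428 + (-13/12 + 25088/3)) = sqrt(-1428 + 100339/12) = sqrt(83203/12) = sqrt(249609)/6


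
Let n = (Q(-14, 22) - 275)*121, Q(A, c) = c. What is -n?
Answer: 30613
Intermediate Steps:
n = -30613 (n = (22 - 275)*121 = -253*121 = -30613)
-n = -1*(-30613) = 30613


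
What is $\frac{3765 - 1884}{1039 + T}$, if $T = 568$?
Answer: $\frac{1881}{1607} \approx 1.1705$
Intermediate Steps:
$\frac{3765 - 1884}{1039 + T} = \frac{3765 - 1884}{1039 + 568} = \frac{1881}{1607}$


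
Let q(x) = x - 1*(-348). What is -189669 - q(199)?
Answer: -190216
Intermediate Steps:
q(x) = 348 + x (q(x) = x + 348 = 348 + x)
-189669 - q(199) = -189669 - (348 + 199) = -189669 - 1*547 = -189669 - 547 = -190216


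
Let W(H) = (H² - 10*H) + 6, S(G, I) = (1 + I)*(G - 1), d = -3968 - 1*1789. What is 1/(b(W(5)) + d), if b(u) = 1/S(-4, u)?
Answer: -90/518129 ≈ -0.00017370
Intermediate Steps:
d = -5757 (d = -3968 - 1789 = -5757)
S(G, I) = (1 + I)*(-1 + G)
W(H) = 6 + H² - 10*H
b(u) = 1/(-5 - 5*u) (b(u) = 1/(-1 - 4 - u - 4*u) = 1/(-5 - 5*u))
1/(b(W(5)) + d) = 1/(-1/(5 + 5*(6 + 5² - 10*5)) - 5757) = 1/(-1/(5 + 5*(6 + 25 - 50)) - 5757) = 1/(-1/(5 + 5*(-19)) - 5757) = 1/(-1/(5 - 95) - 5757) = 1/(-1/(-90) - 5757) = 1/(-1*(-1/90) - 5757) = 1/(1/90 - 5757) = 1/(-518129/90) = -90/518129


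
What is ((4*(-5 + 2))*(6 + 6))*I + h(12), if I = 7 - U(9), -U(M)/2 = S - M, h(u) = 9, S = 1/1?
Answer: 1305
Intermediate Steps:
S = 1
U(M) = -2 + 2*M (U(M) = -2*(1 - M) = -2 + 2*M)
I = -9 (I = 7 - (-2 + 2*9) = 7 - (-2 + 18) = 7 - 1*16 = 7 - 16 = -9)
((4*(-5 + 2))*(6 + 6))*I + h(12) = ((4*(-5 + 2))*(6 + 6))*(-9) + 9 = ((4*(-3))*12)*(-9) + 9 = -12*12*(-9) + 9 = -144*(-9) + 9 = 1296 + 9 = 1305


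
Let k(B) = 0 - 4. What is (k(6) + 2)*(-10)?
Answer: 20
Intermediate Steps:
k(B) = -4
(k(6) + 2)*(-10) = (-4 + 2)*(-10) = -2*(-10) = 20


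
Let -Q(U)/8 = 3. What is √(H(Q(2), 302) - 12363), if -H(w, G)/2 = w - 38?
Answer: I*√12239 ≈ 110.63*I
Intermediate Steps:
Q(U) = -24 (Q(U) = -8*3 = -24)
H(w, G) = 76 - 2*w (H(w, G) = -2*(w - 38) = -2*(-38 + w) = 76 - 2*w)
√(H(Q(2), 302) - 12363) = √((76 - 2*(-24)) - 12363) = √((76 + 48) - 12363) = √(124 - 12363) = √(-12239) = I*√12239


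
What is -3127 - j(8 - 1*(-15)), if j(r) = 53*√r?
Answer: -3127 - 53*√23 ≈ -3381.2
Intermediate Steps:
-3127 - j(8 - 1*(-15)) = -3127 - 53*√(8 - 1*(-15)) = -3127 - 53*√(8 + 15) = -3127 - 53*√23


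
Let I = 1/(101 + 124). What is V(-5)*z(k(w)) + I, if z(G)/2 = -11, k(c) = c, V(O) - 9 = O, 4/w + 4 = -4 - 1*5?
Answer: -19799/225 ≈ -87.996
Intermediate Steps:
w = -4/13 (w = 4/(-4 + (-4 - 1*5)) = 4/(-4 + (-4 - 5)) = 4/(-4 - 9) = 4/(-13) = 4*(-1/13) = -4/13 ≈ -0.30769)
V(O) = 9 + O
z(G) = -22 (z(G) = 2*(-11) = -22)
I = 1/225 ≈ 0.0044444
V(-5)*z(k(w)) + I = (9 - 5)*(-22) + 1/225 = 4*(-22) + 1/225 = -88 + 1/225 = -19799/225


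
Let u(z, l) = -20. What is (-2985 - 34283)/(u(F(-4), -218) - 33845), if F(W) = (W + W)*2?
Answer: 37268/33865 ≈ 1.1005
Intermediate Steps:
F(W) = 4*W (F(W) = (2*W)*2 = 4*W)
(-2985 - 34283)/(u(F(-4), -218) - 33845) = (-2985 - 34283)/(-20 - 33845) = -37268/(-33865) = -37268*(-1/33865) = 37268/33865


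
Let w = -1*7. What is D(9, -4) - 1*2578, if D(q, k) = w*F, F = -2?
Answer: -2564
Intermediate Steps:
w = -7
D(q, k) = 14 (D(q, k) = -7*(-2) = 14)
D(9, -4) - 1*2578 = 14 - 1*2578 = 14 - 2578 = -2564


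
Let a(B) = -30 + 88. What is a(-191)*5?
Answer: 290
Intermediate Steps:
a(B) = 58
a(-191)*5 = 58*5 = 290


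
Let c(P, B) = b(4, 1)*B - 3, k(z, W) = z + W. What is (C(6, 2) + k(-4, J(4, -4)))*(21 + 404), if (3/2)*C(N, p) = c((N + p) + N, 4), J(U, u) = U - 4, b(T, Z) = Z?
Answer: -4250/3 ≈ -1416.7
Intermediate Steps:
J(U, u) = -4 + U
k(z, W) = W + z
c(P, B) = -3 + B (c(P, B) = 1*B - 3 = B - 3 = -3 + B)
C(N, p) = ⅔ (C(N, p) = 2*(-3 + 4)/3 = (⅔)*1 = ⅔)
(C(6, 2) + k(-4, J(4, -4)))*(21 + 404) = (⅔ + ((-4 + 4) - 4))*(21 + 404) = (⅔ + (0 - 4))*425 = (⅔ - 4)*425 = -10/3*425 = -4250/3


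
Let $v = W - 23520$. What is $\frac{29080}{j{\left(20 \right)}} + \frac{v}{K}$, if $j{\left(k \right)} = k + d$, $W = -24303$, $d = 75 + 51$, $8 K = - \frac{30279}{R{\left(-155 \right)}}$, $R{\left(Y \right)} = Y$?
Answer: $- \frac{1296227100}{736789} \approx -1759.3$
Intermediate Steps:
$K = \frac{30279}{1240}$ ($K = \frac{\left(-30279\right) \frac{1}{-155}}{8} = \frac{\left(-30279\right) \left(- \frac{1}{155}\right)}{8} = \frac{1}{8} \cdot \frac{30279}{155} = \frac{30279}{1240} \approx 24.419$)
$d = 126$
$j{\left(k \right)} = 126 + k$ ($j{\left(k \right)} = k + 126 = 126 + k$)
$v = -47823$ ($v = -24303 - 23520 = -47823$)
$\frac{29080}{j{\left(20 \right)}} + \frac{v}{K} = \frac{29080}{126 + 20} - \frac{47823}{\frac{30279}{1240}} = \frac{29080}{146} - \frac{19766840}{10093} = 29080 \cdot \frac{1}{146} - \frac{19766840}{10093} = \frac{14540}{73} - \frac{19766840}{10093} = - \frac{1296227100}{736789}$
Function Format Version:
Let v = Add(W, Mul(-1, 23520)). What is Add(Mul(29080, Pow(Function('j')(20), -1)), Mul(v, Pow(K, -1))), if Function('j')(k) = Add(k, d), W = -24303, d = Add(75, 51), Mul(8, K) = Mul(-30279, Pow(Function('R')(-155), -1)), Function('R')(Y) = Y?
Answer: Rational(-1296227100, 736789) ≈ -1759.3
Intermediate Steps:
K = Rational(30279, 1240) (K = Mul(Rational(1, 8), Mul(-30279, Pow(-155, -1))) = Mul(Rational(1, 8), Mul(-30279, Rational(-1, 155))) = Mul(Rational(1, 8), Rational(30279, 155)) = Rational(30279, 1240) ≈ 24.419)
d = 126
Function('j')(k) = Add(126, k) (Function('j')(k) = Add(k, 126) = Add(126, k))
v = -47823 (v = Add(-24303, Mul(-1, 23520)) = Add(-24303, -23520) = -47823)
Add(Mul(29080, Pow(Function('j')(20), -1)), Mul(v, Pow(K, -1))) = Add(Mul(29080, Pow(Add(126, 20), -1)), Mul(-47823, Pow(Rational(30279, 1240), -1))) = Add(Mul(29080, Pow(146, -1)), Mul(-47823, Rational(1240, 30279))) = Add(Mul(29080, Rational(1, 146)), Rational(-19766840, 10093)) = Add(Rational(14540, 73), Rational(-19766840, 10093)) = Rational(-1296227100, 736789)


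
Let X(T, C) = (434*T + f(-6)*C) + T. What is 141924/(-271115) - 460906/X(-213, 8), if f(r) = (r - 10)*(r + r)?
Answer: 112026557234/24703727685 ≈ 4.5348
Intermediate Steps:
f(r) = 2*r*(-10 + r) (f(r) = (-10 + r)*(2*r) = 2*r*(-10 + r))
X(T, C) = 192*C + 435*T (X(T, C) = (434*T + (2*(-6)*(-10 - 6))*C) + T = (434*T + (2*(-6)*(-16))*C) + T = (434*T + 192*C) + T = (192*C + 434*T) + T = 192*C + 435*T)
141924/(-271115) - 460906/X(-213, 8) = 141924/(-271115) - 460906/(192*8 + 435*(-213)) = 141924*(-1/271115) - 460906/(1536 - 92655) = -141924/271115 - 460906/(-91119) = -141924/271115 - 460906*(-1/91119) = -141924/271115 + 460906/91119 = 112026557234/24703727685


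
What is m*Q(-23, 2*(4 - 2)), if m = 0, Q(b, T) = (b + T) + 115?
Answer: 0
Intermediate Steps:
Q(b, T) = 115 + T + b (Q(b, T) = (T + b) + 115 = 115 + T + b)
m*Q(-23, 2*(4 - 2)) = 0*(115 + 2*(4 - 2) - 23) = 0*(115 + 2*2 - 23) = 0*(115 + 4 - 23) = 0*96 = 0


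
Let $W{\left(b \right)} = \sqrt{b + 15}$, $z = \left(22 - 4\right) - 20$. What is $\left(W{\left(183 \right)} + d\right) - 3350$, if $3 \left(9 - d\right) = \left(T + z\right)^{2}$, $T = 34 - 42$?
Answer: $- \frac{10123}{3} + 3 \sqrt{22} \approx -3360.3$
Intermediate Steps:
$z = -2$ ($z = 18 - 20 = -2$)
$T = -8$ ($T = 34 - 42 = -8$)
$W{\left(b \right)} = \sqrt{15 + b}$
$d = - \frac{73}{3}$ ($d = 9 - \frac{\left(-8 - 2\right)^{2}}{3} = 9 - \frac{\left(-10\right)^{2}}{3} = 9 - \frac{100}{3} = - \frac{73}{3} \approx -24.333$)
$\left(W{\left(183 \right)} + d\right) - 3350 = \left(\sqrt{15 + 183} - \frac{73}{3}\right) - 3350 = \left(\sqrt{198} - \frac{73}{3}\right) - 3350 = \left(3 \sqrt{22} - \frac{73}{3}\right) - 3350 = \left(- \frac{73}{3} + 3 \sqrt{22}\right) - 3350 = - \frac{10123}{3} + 3 \sqrt{22}$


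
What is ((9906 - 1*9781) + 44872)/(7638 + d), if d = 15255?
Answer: 14999/7631 ≈ 1.9655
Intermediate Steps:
((9906 - 1*9781) + 44872)/(7638 + d) = ((9906 - 1*9781) + 44872)/(7638 + 15255) = ((9906 - 9781) + 44872)/22893 = (125 + 44872)*(1/22893) = 44997*(1/22893) = 14999/7631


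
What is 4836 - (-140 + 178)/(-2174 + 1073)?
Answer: 5324474/1101 ≈ 4836.0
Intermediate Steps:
4836 - (-140 + 178)/(-2174 + 1073) = 4836 - 38/(-1101) = 4836 - 38*(-1)/1101 = 4836 - 1*(-38/1101) = 4836 + 38/1101 = 5324474/1101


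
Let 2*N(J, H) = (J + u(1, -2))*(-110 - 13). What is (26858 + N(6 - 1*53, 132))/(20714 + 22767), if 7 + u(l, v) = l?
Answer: 60235/86962 ≈ 0.69266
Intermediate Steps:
u(l, v) = -7 + l
N(J, H) = 369 - 123*J/2 (N(J, H) = ((J + (-7 + 1))*(-110 - 13))/2 = ((J - 6)*(-123))/2 = ((-6 + J)*(-123))/2 = (738 - 123*J)/2 = 369 - 123*J/2)
(26858 + N(6 - 1*53, 132))/(20714 + 22767) = (26858 + (369 - 123*(6 - 1*53)/2))/(20714 + 22767) = (26858 + (369 - 123*(6 - 53)/2))/43481 = (26858 + (369 - 123/2*(-47)))*(1/43481) = (26858 + (369 + 5781/2))*(1/43481) = (26858 + 6519/2)*(1/43481) = (60235/2)*(1/43481) = 60235/86962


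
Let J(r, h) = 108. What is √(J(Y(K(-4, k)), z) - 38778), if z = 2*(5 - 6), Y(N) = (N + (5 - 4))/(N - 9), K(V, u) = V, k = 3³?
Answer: I*√38670 ≈ 196.65*I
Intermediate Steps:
k = 27
Y(N) = (1 + N)/(-9 + N) (Y(N) = (N + 1)/(-9 + N) = (1 + N)/(-9 + N))
z = -2 (z = 2*(-1) = -2)
√(J(Y(K(-4, k)), z) - 38778) = √(108 - 38778) = √(-38670) = I*√38670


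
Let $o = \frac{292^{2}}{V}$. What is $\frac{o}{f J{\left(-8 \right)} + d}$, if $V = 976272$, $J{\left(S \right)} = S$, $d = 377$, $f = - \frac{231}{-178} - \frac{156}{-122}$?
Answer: $\frac{28931141}{118057705161} \approx 0.00024506$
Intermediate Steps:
$f = \frac{27975}{10858}$ ($f = \left(-231\right) \left(- \frac{1}{178}\right) - - \frac{78}{61} = \frac{231}{178} + \frac{78}{61} = \frac{27975}{10858} \approx 2.5764$)
$o = \frac{5329}{61017}$ ($o = \frac{292^{2}}{976272} = 85264 \cdot \frac{1}{976272} = \frac{5329}{61017} \approx 0.087336$)
$\frac{o}{f J{\left(-8 \right)} + d} = \frac{5329}{61017 \left(\frac{27975}{10858} \left(-8\right) + 377\right)} = \frac{5329}{61017 \left(- \frac{111900}{5429} + 377\right)} = \frac{5329}{61017 \cdot \frac{1934833}{5429}} = \frac{5329}{61017} \cdot \frac{5429}{1934833} = \frac{28931141}{118057705161}$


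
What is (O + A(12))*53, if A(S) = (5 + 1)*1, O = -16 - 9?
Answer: -1007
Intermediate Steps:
O = -25
A(S) = 6 (A(S) = 6*1 = 6)
(O + A(12))*53 = (-25 + 6)*53 = -19*53 = -1007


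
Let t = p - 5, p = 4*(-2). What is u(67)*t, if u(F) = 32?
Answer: -416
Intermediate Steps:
p = -8
t = -13 (t = -8 - 5 = -13)
u(67)*t = 32*(-13) = -416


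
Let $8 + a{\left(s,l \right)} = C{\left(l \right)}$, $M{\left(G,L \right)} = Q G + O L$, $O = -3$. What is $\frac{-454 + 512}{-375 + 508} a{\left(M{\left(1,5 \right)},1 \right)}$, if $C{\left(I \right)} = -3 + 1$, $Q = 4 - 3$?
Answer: $- \frac{580}{133} \approx -4.3609$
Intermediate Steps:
$Q = 1$
$M{\left(G,L \right)} = G - 3 L$ ($M{\left(G,L \right)} = 1 G - 3 L = G - 3 L$)
$C{\left(I \right)} = -2$
$a{\left(s,l \right)} = -10$ ($a{\left(s,l \right)} = -8 - 2 = -10$)
$\frac{-454 + 512}{-375 + 508} a{\left(M{\left(1,5 \right)},1 \right)} = \frac{-454 + 512}{-375 + 508} \left(-10\right) = \frac{58}{133} \left(-10\right) = - \frac{580}{133}$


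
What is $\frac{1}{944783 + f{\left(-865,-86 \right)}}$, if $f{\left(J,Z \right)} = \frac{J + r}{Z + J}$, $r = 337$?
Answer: $\frac{317}{299496387} \approx 1.0584 \cdot 10^{-6}$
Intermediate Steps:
$f{\left(J,Z \right)} = \frac{337 + J}{J + Z}$ ($f{\left(J,Z \right)} = \frac{J + 337}{Z + J} = \frac{337 + J}{J + Z}$)
$\frac{1}{944783 + f{\left(-865,-86 \right)}} = \frac{1}{944783 + \frac{337 - 865}{-865 - 86}} = \frac{1}{944783 + \frac{1}{-951} \left(-528\right)} = \frac{1}{944783 - - \frac{176}{317}} = \frac{1}{944783 + \frac{176}{317}} = \frac{1}{\frac{299496387}{317}} = \frac{317}{299496387}$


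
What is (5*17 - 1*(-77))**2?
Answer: 26244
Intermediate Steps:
(5*17 - 1*(-77))**2 = (85 + 77)**2 = 162**2 = 26244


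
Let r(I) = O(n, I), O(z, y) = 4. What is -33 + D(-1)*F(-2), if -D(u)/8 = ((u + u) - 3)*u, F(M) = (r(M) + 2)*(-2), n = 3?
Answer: 447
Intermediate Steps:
r(I) = 4
F(M) = -12 (F(M) = (4 + 2)*(-2) = 6*(-2) = -12)
D(u) = -8*u*(-3 + 2*u) (D(u) = -8*((u + u) - 3)*u = -8*(2*u - 3)*u = -8*(-3 + 2*u)*u = -8*u*(-3 + 2*u))
-33 + D(-1)*F(-2) = -33 + (8*(-1)*(3 - 2*(-1)))*(-12) = -33 + (8*(-1)*(3 + 2))*(-12) = -33 + (8*(-1)*5)*(-12) = -33 - 40*(-12) = -33 + 480 = 447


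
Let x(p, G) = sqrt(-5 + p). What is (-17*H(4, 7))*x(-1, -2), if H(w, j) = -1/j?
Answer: 17*I*sqrt(6)/7 ≈ 5.9488*I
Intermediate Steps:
(-17*H(4, 7))*x(-1, -2) = (-(-17)/7)*sqrt(-5 - 1) = (-(-17)/7)*sqrt(-6) = (-17*(-1/7))*(I*sqrt(6)) = 17*(I*sqrt(6))/7 = 17*I*sqrt(6)/7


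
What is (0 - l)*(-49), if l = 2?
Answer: 98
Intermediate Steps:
(0 - l)*(-49) = (0 - 1*2)*(-49) = (0 - 2)*(-49) = -2*(-49) = 98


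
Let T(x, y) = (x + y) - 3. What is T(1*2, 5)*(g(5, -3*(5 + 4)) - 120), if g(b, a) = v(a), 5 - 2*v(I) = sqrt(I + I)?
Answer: -470 - 6*I*sqrt(6) ≈ -470.0 - 14.697*I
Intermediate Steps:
v(I) = 5/2 - sqrt(2)*sqrt(I)/2 (v(I) = 5/2 - sqrt(I + I)/2 = 5/2 - sqrt(2)*sqrt(I)/2)
g(b, a) = 5/2 - sqrt(2)*sqrt(a)/2
T(x, y) = -3 + x + y
T(1*2, 5)*(g(5, -3*(5 + 4)) - 120) = (-3 + 1*2 + 5)*((5/2 - sqrt(2)*sqrt(-3*(5 + 4))/2) - 120) = (-3 + 2 + 5)*((5/2 - sqrt(2)*sqrt(-3*9)/2) - 120) = 4*((5/2 - sqrt(2)*sqrt(-27)/2) - 120) = 4*((5/2 - sqrt(2)*3*I*sqrt(3)/2) - 120) = 4*((5/2 - 3*I*sqrt(6)/2) - 120) = 4*(-235/2 - 3*I*sqrt(6)/2) = -470 - 6*I*sqrt(6)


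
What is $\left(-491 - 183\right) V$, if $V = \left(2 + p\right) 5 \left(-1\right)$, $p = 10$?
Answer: $40440$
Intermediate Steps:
$V = -60$ ($V = \left(2 + 10\right) 5 \left(-1\right) = 12 \left(-5\right) = -60$)
$\left(-491 - 183\right) V = \left(-491 - 183\right) \left(-60\right) = \left(-674\right) \left(-60\right) = 40440$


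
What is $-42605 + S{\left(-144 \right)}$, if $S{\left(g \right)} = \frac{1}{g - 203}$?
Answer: $- \frac{14783936}{347} \approx -42605.0$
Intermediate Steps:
$S{\left(g \right)} = \frac{1}{-203 + g}$
$-42605 + S{\left(-144 \right)} = -42605 + \frac{1}{-203 - 144} = -42605 + \frac{1}{-347} = -42605 - \frac{1}{347} = - \frac{14783936}{347}$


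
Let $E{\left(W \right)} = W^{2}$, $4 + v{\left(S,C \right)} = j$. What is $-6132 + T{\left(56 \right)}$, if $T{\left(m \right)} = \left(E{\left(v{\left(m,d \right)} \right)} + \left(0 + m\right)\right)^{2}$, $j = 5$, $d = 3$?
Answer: $-2883$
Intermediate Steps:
$v{\left(S,C \right)} = 1$ ($v{\left(S,C \right)} = -4 + 5 = 1$)
$T{\left(m \right)} = \left(1 + m\right)^{2}$ ($T{\left(m \right)} = \left(1^{2} + \left(0 + m\right)\right)^{2} = \left(1 + m\right)^{2}$)
$-6132 + T{\left(56 \right)} = -6132 + \left(1 + 56\right)^{2} = -6132 + 57^{2} = -6132 + 3249 = -2883$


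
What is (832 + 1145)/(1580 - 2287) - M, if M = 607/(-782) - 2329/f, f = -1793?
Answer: -3290182491/991303082 ≈ -3.3190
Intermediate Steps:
M = 732927/1402126 (M = 607/(-782) - 2329/(-1793) = 607*(-1/782) - 2329*(-1/1793) = -607/782 + 2329/1793 = 732927/1402126 ≈ 0.52273)
(832 + 1145)/(1580 - 2287) - M = (832 + 1145)/(1580 - 2287) - 1*732927/1402126 = 1977/(-707) - 732927/1402126 = 1977*(-1/707) - 732927/1402126 = -1977/707 - 732927/1402126 = -3290182491/991303082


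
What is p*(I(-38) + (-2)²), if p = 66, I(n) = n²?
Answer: 95568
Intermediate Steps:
p*(I(-38) + (-2)²) = 66*((-38)² + (-2)²) = 66*(1444 + 4) = 66*1448 = 95568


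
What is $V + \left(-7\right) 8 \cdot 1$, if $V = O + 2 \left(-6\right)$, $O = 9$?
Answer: $-59$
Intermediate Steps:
$V = -3$ ($V = 9 + 2 \left(-6\right) = 9 - 12 = -3$)
$V + \left(-7\right) 8 \cdot 1 = -3 + \left(-7\right) 8 \cdot 1 = -3 - 56 = -59$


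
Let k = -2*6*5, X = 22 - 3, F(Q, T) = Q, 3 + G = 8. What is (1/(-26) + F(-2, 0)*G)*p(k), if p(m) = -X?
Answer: 4959/26 ≈ 190.73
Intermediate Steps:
G = 5 (G = -3 + 8 = 5)
X = 19
k = -60 (k = -12*5 = -60)
p(m) = -19 (p(m) = -1*19 = -19)
(1/(-26) + F(-2, 0)*G)*p(k) = (1/(-26) - 2*5)*(-19) = (-1/26 - 10)*(-19) = -261/26*(-19) = 4959/26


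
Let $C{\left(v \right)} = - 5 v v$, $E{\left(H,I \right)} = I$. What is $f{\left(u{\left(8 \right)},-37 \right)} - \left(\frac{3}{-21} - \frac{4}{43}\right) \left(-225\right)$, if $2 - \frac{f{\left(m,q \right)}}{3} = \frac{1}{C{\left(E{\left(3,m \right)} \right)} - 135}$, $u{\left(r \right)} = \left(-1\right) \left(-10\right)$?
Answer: $- \frac{8996412}{191135} \approx -47.068$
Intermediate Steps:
$u{\left(r \right)} = 10$
$C{\left(v \right)} = - 5 v^{2}$
$f{\left(m,q \right)} = 6 - \frac{3}{-135 - 5 m^{2}}$ ($f{\left(m,q \right)} = 6 - \frac{3}{- 5 m^{2} - 135} = 6 - \frac{3}{-135 - 5 m^{2}}$)
$f{\left(u{\left(8 \right)},-37 \right)} - \left(\frac{3}{-21} - \frac{4}{43}\right) \left(-225\right) = \frac{3 \left(271 + 10 \cdot 10^{2}\right)}{5 \left(27 + 10^{2}\right)} - \left(\frac{3}{-21} - \frac{4}{43}\right) \left(-225\right) = \frac{3 \left(271 + 10 \cdot 100\right)}{5 \left(27 + 100\right)} - \left(3 \left(- \frac{1}{21}\right) - \frac{4}{43}\right) \left(-225\right) = \frac{3 \left(271 + 1000\right)}{5 \cdot 127} - \left(- \frac{1}{7} - \frac{4}{43}\right) \left(-225\right) = \frac{3}{5} \cdot \frac{1}{127} \cdot 1271 - \left(- \frac{71}{301}\right) \left(-225\right) = \frac{3813}{635} - \frac{15975}{301} = - \frac{8996412}{191135}$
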